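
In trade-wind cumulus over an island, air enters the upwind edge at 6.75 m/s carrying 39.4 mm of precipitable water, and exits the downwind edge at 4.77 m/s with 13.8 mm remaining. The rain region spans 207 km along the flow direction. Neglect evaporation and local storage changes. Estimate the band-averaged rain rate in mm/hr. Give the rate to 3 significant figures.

R ≈ 3.48 mm/hr

Column moisture flux per unit crosswind length is F = V × PW.
Inflow: F_in = 6.75 × 39.4 = 265.95 mm·m/s
Outflow: F_out = 4.77 × 13.8 = 65.826 mm·m/s
Steady-state rate R = (F_in − F_out)/L = (265.95 − 65.826) / 207000 m = 9.668e-04 mm/s.
R = 9.668e-04 × 3600 = 3.48 mm/hr.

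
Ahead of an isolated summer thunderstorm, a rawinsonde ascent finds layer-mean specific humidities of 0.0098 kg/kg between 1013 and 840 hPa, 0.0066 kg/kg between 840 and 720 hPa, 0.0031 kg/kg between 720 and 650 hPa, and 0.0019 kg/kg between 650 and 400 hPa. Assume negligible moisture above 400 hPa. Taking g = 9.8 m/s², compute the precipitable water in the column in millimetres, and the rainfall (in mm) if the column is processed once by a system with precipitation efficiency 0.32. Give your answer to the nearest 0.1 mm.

Precipitable water is the column-integrated vapour mass per unit area: PW = (1/g) Σ q̄ Δp, with q in kg/kg and Δp in Pa (1 kg/m² of water = 1 mm).
Layer 1013–840 hPa: Δp = 173 hPa = 17300 Pa, q̄ = 0.0098 kg/kg → 0.0098 × 17300 / 9.8 = 17.30 mm
Layer 840–720 hPa: Δp = 120 hPa = 12000 Pa, q̄ = 0.0066 kg/kg → 0.0066 × 12000 / 9.8 = 8.08 mm
Layer 720–650 hPa: Δp = 70 hPa = 7000 Pa, q̄ = 0.0031 kg/kg → 0.0031 × 7000 / 9.8 = 2.21 mm
Layer 650–400 hPa: Δp = 250 hPa = 25000 Pa, q̄ = 0.0019 kg/kg → 0.0019 × 25000 / 9.8 = 4.85 mm
PW = 17.30 + 8.08 + 2.21 + 4.85 = 32.44 ≈ 32.4 mm.
Rainfall = ε × PW = 0.32 × 32.4 = 10.4 mm.

PW ≈ 32.4 mm; rainfall ≈ 10.4 mm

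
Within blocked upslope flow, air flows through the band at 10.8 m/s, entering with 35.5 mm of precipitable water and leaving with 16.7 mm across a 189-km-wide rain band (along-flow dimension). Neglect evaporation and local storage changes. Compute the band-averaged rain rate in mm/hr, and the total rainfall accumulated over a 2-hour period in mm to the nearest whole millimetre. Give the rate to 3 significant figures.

R ≈ 3.87 mm/hr; total ≈ 8 mm

Column moisture flux per unit crosswind length is F = V × PW.
Inflow: F_in = 10.8 × 35.5 = 383.4 mm·m/s
Outflow: F_out = 10.8 × 16.7 = 180.36 mm·m/s
Steady-state rate R = (F_in − F_out)/L = (383.4 − 180.36) / 189000 m = 1.074e-03 mm/s.
R = 1.074e-03 × 3600 = 3.87 mm/hr.
Over 2 h: total = 3.87 × 2 = 7.74 ≈ 8 mm.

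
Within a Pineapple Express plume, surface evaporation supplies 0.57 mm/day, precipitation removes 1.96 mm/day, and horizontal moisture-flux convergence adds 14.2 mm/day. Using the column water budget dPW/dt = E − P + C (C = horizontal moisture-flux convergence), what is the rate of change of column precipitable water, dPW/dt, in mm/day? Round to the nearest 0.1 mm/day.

dPW/dt ≈ 12.8 mm/day

dPW/dt = E − P + C = 0.57 − 1.96 + (14.2) = 12.8 mm/day.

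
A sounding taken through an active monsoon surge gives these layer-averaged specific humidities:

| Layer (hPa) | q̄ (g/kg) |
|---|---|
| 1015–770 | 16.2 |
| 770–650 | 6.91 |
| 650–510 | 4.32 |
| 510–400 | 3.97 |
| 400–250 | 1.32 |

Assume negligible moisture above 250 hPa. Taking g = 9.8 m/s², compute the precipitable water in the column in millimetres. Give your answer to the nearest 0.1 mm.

PW ≈ 61.6 mm

Precipitable water is the column-integrated vapour mass per unit area: PW = (1/g) Σ q̄ Δp, with q in kg/kg and Δp in Pa (1 kg/m² of water = 1 mm).
Layer 1015–770 hPa: Δp = 245 hPa = 24500 Pa, q̄ = 0.0162 kg/kg → 0.0162 × 24500 / 9.8 = 40.50 mm
Layer 770–650 hPa: Δp = 120 hPa = 12000 Pa, q̄ = 0.00691 kg/kg → 0.00691 × 12000 / 9.8 = 8.46 mm
Layer 650–510 hPa: Δp = 140 hPa = 14000 Pa, q̄ = 0.00432 kg/kg → 0.00432 × 14000 / 9.8 = 6.17 mm
Layer 510–400 hPa: Δp = 110 hPa = 11000 Pa, q̄ = 0.00397 kg/kg → 0.00397 × 11000 / 9.8 = 4.46 mm
Layer 400–250 hPa: Δp = 150 hPa = 15000 Pa, q̄ = 0.00132 kg/kg → 0.00132 × 15000 / 9.8 = 2.02 mm
PW = 40.50 + 8.46 + 6.17 + 4.46 + 2.02 = 61.61 ≈ 61.6 mm.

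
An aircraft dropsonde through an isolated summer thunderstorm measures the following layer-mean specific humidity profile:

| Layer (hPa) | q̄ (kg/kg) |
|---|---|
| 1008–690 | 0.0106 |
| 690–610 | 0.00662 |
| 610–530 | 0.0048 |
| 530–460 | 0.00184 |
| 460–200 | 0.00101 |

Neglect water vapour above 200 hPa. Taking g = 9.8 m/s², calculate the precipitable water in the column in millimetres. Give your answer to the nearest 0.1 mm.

Precipitable water is the column-integrated vapour mass per unit area: PW = (1/g) Σ q̄ Δp, with q in kg/kg and Δp in Pa (1 kg/m² of water = 1 mm).
Layer 1008–690 hPa: Δp = 318 hPa = 31800 Pa, q̄ = 0.0106 kg/kg → 0.0106 × 31800 / 9.8 = 34.40 mm
Layer 690–610 hPa: Δp = 80 hPa = 8000 Pa, q̄ = 0.00662 kg/kg → 0.00662 × 8000 / 9.8 = 5.40 mm
Layer 610–530 hPa: Δp = 80 hPa = 8000 Pa, q̄ = 0.0048 kg/kg → 0.0048 × 8000 / 9.8 = 3.92 mm
Layer 530–460 hPa: Δp = 70 hPa = 7000 Pa, q̄ = 0.00184 kg/kg → 0.00184 × 7000 / 9.8 = 1.31 mm
Layer 460–200 hPa: Δp = 260 hPa = 26000 Pa, q̄ = 0.00101 kg/kg → 0.00101 × 26000 / 9.8 = 2.68 mm
PW = 34.40 + 5.40 + 3.92 + 1.31 + 2.68 = 47.71 ≈ 47.7 mm.

PW ≈ 47.7 mm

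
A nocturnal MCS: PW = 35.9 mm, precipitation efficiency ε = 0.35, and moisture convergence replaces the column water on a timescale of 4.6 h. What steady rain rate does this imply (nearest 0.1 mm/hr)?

R ≈ 2.7 mm/hr

Each overturning extracts ε × PW = 0.35 × 35.9 = 12.565 mm.
Rate = ε·PW / τ = 12.565 / 4.6 h = 2.7 mm/hr.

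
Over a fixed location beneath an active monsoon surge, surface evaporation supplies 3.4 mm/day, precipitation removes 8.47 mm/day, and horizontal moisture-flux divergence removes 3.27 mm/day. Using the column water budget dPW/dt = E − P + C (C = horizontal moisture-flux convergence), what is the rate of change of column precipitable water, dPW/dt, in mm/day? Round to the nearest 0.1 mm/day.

dPW/dt ≈ -8.3 mm/day

dPW/dt = E − P + C = 3.4 − 8.47 + (-3.27) = -8.3 mm/day.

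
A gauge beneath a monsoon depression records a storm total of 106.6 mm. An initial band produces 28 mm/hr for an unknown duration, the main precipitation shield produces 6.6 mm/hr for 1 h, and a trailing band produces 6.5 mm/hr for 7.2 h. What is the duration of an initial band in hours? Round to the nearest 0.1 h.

Known phases: 6.6 × 1 + 6.5 × 7.2 = 6.6 + 46.8 = 53.4 mm.
Remaining depth = 106.6 − 53.4 = 53.2 mm.
Duration = 53.2 / 28 = 1.9 h.

duration ≈ 1.9 h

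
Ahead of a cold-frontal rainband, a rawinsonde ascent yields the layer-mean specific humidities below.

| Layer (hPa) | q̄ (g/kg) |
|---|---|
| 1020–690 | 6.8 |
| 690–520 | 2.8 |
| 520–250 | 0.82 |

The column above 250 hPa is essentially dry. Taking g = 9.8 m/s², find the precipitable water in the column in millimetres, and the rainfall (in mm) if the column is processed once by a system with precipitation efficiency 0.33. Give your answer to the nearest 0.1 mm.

PW ≈ 30.0 mm; rainfall ≈ 9.9 mm

Precipitable water is the column-integrated vapour mass per unit area: PW = (1/g) Σ q̄ Δp, with q in kg/kg and Δp in Pa (1 kg/m² of water = 1 mm).
Layer 1020–690 hPa: Δp = 330 hPa = 33000 Pa, q̄ = 0.0068 kg/kg → 0.0068 × 33000 / 9.8 = 22.90 mm
Layer 690–520 hPa: Δp = 170 hPa = 17000 Pa, q̄ = 0.0028 kg/kg → 0.0028 × 17000 / 9.8 = 4.86 mm
Layer 520–250 hPa: Δp = 270 hPa = 27000 Pa, q̄ = 0.00082 kg/kg → 0.00082 × 27000 / 9.8 = 2.26 mm
PW = 22.90 + 4.86 + 2.26 = 30.02 ≈ 30.0 mm.
Rainfall = ε × PW = 0.33 × 30.0 = 9.9 mm.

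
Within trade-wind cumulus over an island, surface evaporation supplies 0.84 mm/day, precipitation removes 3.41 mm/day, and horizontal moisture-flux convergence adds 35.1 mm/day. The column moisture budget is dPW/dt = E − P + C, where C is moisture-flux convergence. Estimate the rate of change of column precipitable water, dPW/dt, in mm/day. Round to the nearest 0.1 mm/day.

dPW/dt = E − P + C = 0.84 − 3.41 + (35.1) = 32.5 mm/day.

dPW/dt ≈ 32.5 mm/day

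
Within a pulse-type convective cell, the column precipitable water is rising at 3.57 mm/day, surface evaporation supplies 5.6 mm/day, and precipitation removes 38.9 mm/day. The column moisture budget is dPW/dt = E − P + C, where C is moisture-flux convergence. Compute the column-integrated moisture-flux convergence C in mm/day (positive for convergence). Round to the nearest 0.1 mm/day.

dPW/dt = +3.57 mm/day.
C = dPW/dt − E + P = (+3.57) − 5.6 + 38.9 = 36.9 mm/day.

C ≈ 36.9 mm/day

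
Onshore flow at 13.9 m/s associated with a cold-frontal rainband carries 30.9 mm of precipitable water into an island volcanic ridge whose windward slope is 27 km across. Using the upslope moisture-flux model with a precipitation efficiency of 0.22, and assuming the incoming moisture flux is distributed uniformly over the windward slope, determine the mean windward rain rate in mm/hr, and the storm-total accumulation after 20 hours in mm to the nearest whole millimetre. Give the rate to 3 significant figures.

Incoming column moisture flux per unit ridge length: F = V × PW = 13.9 × 30.9 = 429.51 mm·m/s.
Spread over the 27 km slope with efficiency ε = 0.22: R = ε·F/W = 0.22 × 429.51 / 27000 m = 3.500e-03 mm/s.
R = 3.500e-03 × 3600 = 12.6 mm/hr.
Over 20 h: total = 12.6 × 20 = 252 mm.

R ≈ 12.6 mm/hr; total ≈ 252 mm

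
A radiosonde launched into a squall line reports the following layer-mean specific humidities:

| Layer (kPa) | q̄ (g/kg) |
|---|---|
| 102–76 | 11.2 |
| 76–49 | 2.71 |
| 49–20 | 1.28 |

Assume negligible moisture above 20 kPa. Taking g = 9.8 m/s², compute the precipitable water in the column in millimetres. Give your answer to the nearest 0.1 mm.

PW ≈ 41.0 mm

Precipitable water is the column-integrated vapour mass per unit area: PW = (1/g) Σ q̄ Δp, with q in kg/kg and Δp in Pa (1 kg/m² of water = 1 mm).
Layer 102–76 kPa: Δp = 260 hPa = 26000 Pa, q̄ = 0.0112 kg/kg → 0.0112 × 26000 / 9.8 = 29.71 mm
Layer 76–49 kPa: Δp = 270 hPa = 27000 Pa, q̄ = 0.00271 kg/kg → 0.00271 × 27000 / 9.8 = 7.47 mm
Layer 49–20 kPa: Δp = 290 hPa = 29000 Pa, q̄ = 0.00128 kg/kg → 0.00128 × 29000 / 9.8 = 3.79 mm
PW = 29.71 + 7.47 + 3.79 = 40.97 ≈ 41.0 mm.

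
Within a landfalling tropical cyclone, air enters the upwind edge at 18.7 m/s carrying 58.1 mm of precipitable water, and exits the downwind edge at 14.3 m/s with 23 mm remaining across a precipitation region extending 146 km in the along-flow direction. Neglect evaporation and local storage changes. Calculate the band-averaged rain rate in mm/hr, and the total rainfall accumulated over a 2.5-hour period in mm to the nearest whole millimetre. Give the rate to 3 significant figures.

R ≈ 18.7 mm/hr; total ≈ 47 mm

Column moisture flux per unit crosswind length is F = V × PW.
Inflow: F_in = 18.7 × 58.1 = 1086.47 mm·m/s
Outflow: F_out = 14.3 × 23 = 328.9 mm·m/s
Steady-state rate R = (F_in − F_out)/L = (1086.47 − 328.9) / 146000 m = 5.189e-03 mm/s.
R = 5.189e-03 × 3600 = 18.7 mm/hr.
Over 2.5 h: total = 18.7 × 2.5 = 46.75 ≈ 47 mm.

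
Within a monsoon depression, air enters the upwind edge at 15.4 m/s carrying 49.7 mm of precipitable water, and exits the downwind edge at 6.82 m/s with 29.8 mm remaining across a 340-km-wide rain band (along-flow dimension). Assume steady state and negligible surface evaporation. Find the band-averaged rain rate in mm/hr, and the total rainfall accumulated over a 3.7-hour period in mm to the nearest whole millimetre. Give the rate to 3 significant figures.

R ≈ 5.95 mm/hr; total ≈ 22 mm

Column moisture flux per unit crosswind length is F = V × PW.
Inflow: F_in = 15.4 × 49.7 = 765.38 mm·m/s
Outflow: F_out = 6.82 × 29.8 = 203.236 mm·m/s
Steady-state rate R = (F_in − F_out)/L = (765.38 − 203.236) / 340000 m = 1.653e-03 mm/s.
R = 1.653e-03 × 3600 = 5.95 mm/hr.
Over 3.7 h: total = 5.95 × 3.7 = 22.015 ≈ 22 mm.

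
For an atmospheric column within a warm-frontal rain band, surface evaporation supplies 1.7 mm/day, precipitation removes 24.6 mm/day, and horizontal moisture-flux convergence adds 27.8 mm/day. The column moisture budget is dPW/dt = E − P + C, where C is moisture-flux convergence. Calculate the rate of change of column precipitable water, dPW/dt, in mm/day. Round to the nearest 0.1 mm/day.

dPW/dt ≈ 4.9 mm/day

dPW/dt = E − P + C = 1.7 − 24.6 + (27.8) = 4.9 mm/day.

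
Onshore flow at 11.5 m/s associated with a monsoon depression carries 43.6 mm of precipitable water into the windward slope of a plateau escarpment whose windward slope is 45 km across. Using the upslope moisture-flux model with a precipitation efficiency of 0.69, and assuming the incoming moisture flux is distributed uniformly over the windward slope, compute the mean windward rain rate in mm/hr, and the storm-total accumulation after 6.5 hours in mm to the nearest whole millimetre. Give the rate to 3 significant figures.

R ≈ 27.7 mm/hr; total ≈ 180 mm

Incoming column moisture flux per unit ridge length: F = V × PW = 11.5 × 43.6 = 501.4 mm·m/s.
Spread over the 45 km slope with efficiency ε = 0.69: R = ε·F/W = 0.69 × 501.4 / 45000 m = 7.688e-03 mm/s.
R = 7.688e-03 × 3600 = 27.7 mm/hr.
Over 6.5 h: total = 27.7 × 6.5 = 180.05 ≈ 180 mm.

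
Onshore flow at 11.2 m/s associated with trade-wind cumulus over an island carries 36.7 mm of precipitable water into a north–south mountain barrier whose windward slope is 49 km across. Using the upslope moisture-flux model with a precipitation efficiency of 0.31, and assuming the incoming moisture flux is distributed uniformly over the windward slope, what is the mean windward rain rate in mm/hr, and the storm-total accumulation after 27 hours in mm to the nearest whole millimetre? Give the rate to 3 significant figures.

Incoming column moisture flux per unit ridge length: F = V × PW = 11.2 × 36.7 = 411.04 mm·m/s.
Spread over the 49 km slope with efficiency ε = 0.31: R = ε·F/W = 0.31 × 411.04 / 49000 m = 2.600e-03 mm/s.
R = 2.600e-03 × 3600 = 9.36 mm/hr.
Over 27 h: total = 9.36 × 27 = 252.72 ≈ 253 mm.

R ≈ 9.36 mm/hr; total ≈ 253 mm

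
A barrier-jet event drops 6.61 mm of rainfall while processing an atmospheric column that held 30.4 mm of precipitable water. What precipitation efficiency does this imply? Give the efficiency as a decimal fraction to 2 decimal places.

ε ≈ 0.22

ε = rainfall / PW = 6.61 / 30.4 = 0.22.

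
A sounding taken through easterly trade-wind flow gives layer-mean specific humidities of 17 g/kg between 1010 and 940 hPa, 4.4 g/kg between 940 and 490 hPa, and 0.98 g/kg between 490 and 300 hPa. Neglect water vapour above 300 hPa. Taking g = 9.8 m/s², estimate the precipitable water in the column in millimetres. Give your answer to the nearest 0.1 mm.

Precipitable water is the column-integrated vapour mass per unit area: PW = (1/g) Σ q̄ Δp, with q in kg/kg and Δp in Pa (1 kg/m² of water = 1 mm).
Layer 1010–940 hPa: Δp = 70 hPa = 7000 Pa, q̄ = 0.017 kg/kg → 0.017 × 7000 / 9.8 = 12.14 mm
Layer 940–490 hPa: Δp = 450 hPa = 45000 Pa, q̄ = 0.0044 kg/kg → 0.0044 × 45000 / 9.8 = 20.20 mm
Layer 490–300 hPa: Δp = 190 hPa = 19000 Pa, q̄ = 0.00098 kg/kg → 0.00098 × 19000 / 9.8 = 1.90 mm
PW = 12.14 + 20.20 + 1.90 = 34.24 ≈ 34.2 mm.

PW ≈ 34.2 mm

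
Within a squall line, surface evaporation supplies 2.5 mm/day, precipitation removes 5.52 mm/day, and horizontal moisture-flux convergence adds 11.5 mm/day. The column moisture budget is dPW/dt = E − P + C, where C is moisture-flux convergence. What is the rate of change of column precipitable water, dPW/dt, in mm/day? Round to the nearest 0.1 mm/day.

dPW/dt = E − P + C = 2.5 − 5.52 + (11.5) = 8.5 mm/day.

dPW/dt ≈ 8.5 mm/day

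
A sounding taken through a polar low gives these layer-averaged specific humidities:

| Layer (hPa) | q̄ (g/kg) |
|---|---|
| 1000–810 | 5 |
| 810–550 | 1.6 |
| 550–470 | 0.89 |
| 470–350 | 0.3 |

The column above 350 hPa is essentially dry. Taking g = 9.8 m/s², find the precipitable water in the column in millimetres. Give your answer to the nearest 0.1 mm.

Precipitable water is the column-integrated vapour mass per unit area: PW = (1/g) Σ q̄ Δp, with q in kg/kg and Δp in Pa (1 kg/m² of water = 1 mm).
Layer 1000–810 hPa: Δp = 190 hPa = 19000 Pa, q̄ = 0.005 kg/kg → 0.005 × 19000 / 9.8 = 9.69 mm
Layer 810–550 hPa: Δp = 260 hPa = 26000 Pa, q̄ = 0.0016 kg/kg → 0.0016 × 26000 / 9.8 = 4.24 mm
Layer 550–470 hPa: Δp = 80 hPa = 8000 Pa, q̄ = 0.00089 kg/kg → 0.00089 × 8000 / 9.8 = 0.73 mm
Layer 470–350 hPa: Δp = 120 hPa = 12000 Pa, q̄ = 0.0003 kg/kg → 0.0003 × 12000 / 9.8 = 0.37 mm
PW = 9.69 + 4.24 + 0.73 + 0.37 = 15.03 ≈ 15.0 mm.

PW ≈ 15.0 mm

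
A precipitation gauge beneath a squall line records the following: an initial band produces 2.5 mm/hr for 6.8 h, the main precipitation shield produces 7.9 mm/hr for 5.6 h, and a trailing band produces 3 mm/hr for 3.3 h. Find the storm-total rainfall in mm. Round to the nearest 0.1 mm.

Total = Σ Rᵢ Δtᵢ = 2.5 × 6.8 + 7.9 × 5.6 + 3 × 3.3
      = 17 + 44.24 + 9.9 = 71.1 mm.

total ≈ 71.1 mm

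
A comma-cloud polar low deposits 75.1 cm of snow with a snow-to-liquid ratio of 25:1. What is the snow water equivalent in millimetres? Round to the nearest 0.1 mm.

SWE = snow depth / ratio = 75.1 cm / 25 = 3.004 cm = 30.0 mm.

SWE ≈ 30.0 mm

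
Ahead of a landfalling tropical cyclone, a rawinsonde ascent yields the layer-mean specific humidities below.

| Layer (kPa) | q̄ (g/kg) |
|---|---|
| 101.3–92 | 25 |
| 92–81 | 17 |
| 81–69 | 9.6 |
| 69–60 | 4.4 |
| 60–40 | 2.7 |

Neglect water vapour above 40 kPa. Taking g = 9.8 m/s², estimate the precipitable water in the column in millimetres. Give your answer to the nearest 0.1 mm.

PW ≈ 64.1 mm

Precipitable water is the column-integrated vapour mass per unit area: PW = (1/g) Σ q̄ Δp, with q in kg/kg and Δp in Pa (1 kg/m² of water = 1 mm).
Layer 101.3–92 kPa: Δp = 93 hPa = 9300 Pa, q̄ = 0.025 kg/kg → 0.025 × 9300 / 9.8 = 23.72 mm
Layer 92–81 kPa: Δp = 110 hPa = 11000 Pa, q̄ = 0.017 kg/kg → 0.017 × 11000 / 9.8 = 19.08 mm
Layer 81–69 kPa: Δp = 120 hPa = 12000 Pa, q̄ = 0.0096 kg/kg → 0.0096 × 12000 / 9.8 = 11.76 mm
Layer 69–60 kPa: Δp = 90 hPa = 9000 Pa, q̄ = 0.0044 kg/kg → 0.0044 × 9000 / 9.8 = 4.04 mm
Layer 60–40 kPa: Δp = 200 hPa = 20000 Pa, q̄ = 0.0027 kg/kg → 0.0027 × 20000 / 9.8 = 5.51 mm
PW = 23.72 + 19.08 + 11.76 + 4.04 + 5.51 = 64.11 ≈ 64.1 mm.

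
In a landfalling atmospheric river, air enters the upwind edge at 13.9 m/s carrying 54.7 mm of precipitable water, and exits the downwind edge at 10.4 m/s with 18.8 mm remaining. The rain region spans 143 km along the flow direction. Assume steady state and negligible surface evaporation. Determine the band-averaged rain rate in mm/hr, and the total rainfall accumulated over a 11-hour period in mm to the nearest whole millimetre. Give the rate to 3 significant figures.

R ≈ 14.2 mm/hr; total ≈ 156 mm

Column moisture flux per unit crosswind length is F = V × PW.
Inflow: F_in = 13.9 × 54.7 = 760.33 mm·m/s
Outflow: F_out = 10.4 × 18.8 = 195.52 mm·m/s
Steady-state rate R = (F_in − F_out)/L = (760.33 − 195.52) / 143000 m = 3.950e-03 mm/s.
R = 3.950e-03 × 3600 = 14.2 mm/hr.
Over 11 h: total = 14.2 × 11 = 156.2 ≈ 156 mm.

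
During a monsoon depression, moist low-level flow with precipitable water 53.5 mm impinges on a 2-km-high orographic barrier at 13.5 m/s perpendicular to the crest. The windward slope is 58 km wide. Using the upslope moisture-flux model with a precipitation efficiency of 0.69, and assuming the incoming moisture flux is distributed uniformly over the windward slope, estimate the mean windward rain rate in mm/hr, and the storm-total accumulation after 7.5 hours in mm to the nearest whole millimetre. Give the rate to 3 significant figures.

Incoming column moisture flux per unit ridge length: F = V × PW = 13.5 × 53.5 = 722.25 mm·m/s.
Spread over the 58 km slope with efficiency ε = 0.69: R = ε·F/W = 0.69 × 722.25 / 58000 m = 8.592e-03 mm/s.
R = 8.592e-03 × 3600 = 30.9 mm/hr.
Over 7.5 h: total = 30.9 × 7.5 = 231.75 ≈ 232 mm.

R ≈ 30.9 mm/hr; total ≈ 232 mm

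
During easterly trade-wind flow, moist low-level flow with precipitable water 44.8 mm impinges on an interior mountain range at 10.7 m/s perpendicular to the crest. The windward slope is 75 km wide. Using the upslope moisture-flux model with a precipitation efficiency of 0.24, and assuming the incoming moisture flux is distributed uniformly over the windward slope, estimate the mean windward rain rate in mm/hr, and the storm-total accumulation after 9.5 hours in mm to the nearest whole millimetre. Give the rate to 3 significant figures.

R ≈ 5.52 mm/hr; total ≈ 52 mm

Incoming column moisture flux per unit ridge length: F = V × PW = 10.7 × 44.8 = 479.36 mm·m/s.
Spread over the 75 km slope with efficiency ε = 0.24: R = ε·F/W = 0.24 × 479.36 / 75000 m = 1.534e-03 mm/s.
R = 1.534e-03 × 3600 = 5.52 mm/hr.
Over 9.5 h: total = 5.52 × 9.5 = 52.44 ≈ 52 mm.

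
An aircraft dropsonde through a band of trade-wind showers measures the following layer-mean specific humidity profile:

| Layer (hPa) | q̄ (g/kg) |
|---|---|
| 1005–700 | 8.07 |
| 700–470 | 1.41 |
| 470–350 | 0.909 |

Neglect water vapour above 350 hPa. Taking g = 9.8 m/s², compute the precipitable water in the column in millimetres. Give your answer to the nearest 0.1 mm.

PW ≈ 29.5 mm

Precipitable water is the column-integrated vapour mass per unit area: PW = (1/g) Σ q̄ Δp, with q in kg/kg and Δp in Pa (1 kg/m² of water = 1 mm).
Layer 1005–700 hPa: Δp = 305 hPa = 30500 Pa, q̄ = 0.00807 kg/kg → 0.00807 × 30500 / 9.8 = 25.12 mm
Layer 700–470 hPa: Δp = 230 hPa = 23000 Pa, q̄ = 0.00141 kg/kg → 0.00141 × 23000 / 9.8 = 3.31 mm
Layer 470–350 hPa: Δp = 120 hPa = 12000 Pa, q̄ = 0.000909 kg/kg → 0.000909 × 12000 / 9.8 = 1.11 mm
PW = 25.12 + 3.31 + 1.11 = 29.54 ≈ 29.5 mm.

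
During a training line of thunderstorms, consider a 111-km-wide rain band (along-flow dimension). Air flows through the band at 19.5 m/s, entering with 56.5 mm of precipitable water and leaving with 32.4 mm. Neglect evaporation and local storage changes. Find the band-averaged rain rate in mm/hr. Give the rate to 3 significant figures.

Column moisture flux per unit crosswind length is F = V × PW.
Inflow: F_in = 19.5 × 56.5 = 1101.75 mm·m/s
Outflow: F_out = 19.5 × 32.4 = 631.8 mm·m/s
Steady-state rate R = (F_in − F_out)/L = (1101.75 − 631.8) / 111000 m = 4.234e-03 mm/s.
R = 4.234e-03 × 3600 = 15.2 mm/hr.

R ≈ 15.2 mm/hr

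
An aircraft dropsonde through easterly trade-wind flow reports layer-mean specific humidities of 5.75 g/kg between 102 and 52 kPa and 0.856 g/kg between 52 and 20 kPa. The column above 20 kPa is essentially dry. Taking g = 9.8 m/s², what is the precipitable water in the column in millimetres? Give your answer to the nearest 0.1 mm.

Precipitable water is the column-integrated vapour mass per unit area: PW = (1/g) Σ q̄ Δp, with q in kg/kg and Δp in Pa (1 kg/m² of water = 1 mm).
Layer 102–52 kPa: Δp = 500 hPa = 50000 Pa, q̄ = 0.00575 kg/kg → 0.00575 × 50000 / 9.8 = 29.34 mm
Layer 52–20 kPa: Δp = 320 hPa = 32000 Pa, q̄ = 0.000856 kg/kg → 0.000856 × 32000 / 9.8 = 2.80 mm
PW = 29.34 + 2.80 = 32.14 ≈ 32.1 mm.

PW ≈ 32.1 mm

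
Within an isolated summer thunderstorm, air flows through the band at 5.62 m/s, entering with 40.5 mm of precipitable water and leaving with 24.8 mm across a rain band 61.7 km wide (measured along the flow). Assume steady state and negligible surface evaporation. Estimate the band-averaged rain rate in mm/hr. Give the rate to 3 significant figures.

R ≈ 5.15 mm/hr

Column moisture flux per unit crosswind length is F = V × PW.
Inflow: F_in = 5.62 × 40.5 = 227.61 mm·m/s
Outflow: F_out = 5.62 × 24.8 = 139.376 mm·m/s
Steady-state rate R = (F_in − F_out)/L = (227.61 − 139.376) / 61700 m = 1.430e-03 mm/s.
R = 1.430e-03 × 3600 = 5.15 mm/hr.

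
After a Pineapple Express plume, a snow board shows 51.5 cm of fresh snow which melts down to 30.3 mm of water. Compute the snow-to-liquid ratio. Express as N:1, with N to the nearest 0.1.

Ratio = snow depth / SWE = 515 mm / 30.3 mm = 17.0, i.e. 17.0:1.

ratio ≈ 17.0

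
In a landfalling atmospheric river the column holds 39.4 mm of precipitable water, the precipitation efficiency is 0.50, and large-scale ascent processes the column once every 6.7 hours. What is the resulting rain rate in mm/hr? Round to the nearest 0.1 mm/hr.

R ≈ 2.9 mm/hr

Each overturning extracts ε × PW = 0.50 × 39.4 = 19.7 mm.
Rate = ε·PW / τ = 19.7 / 6.7 h = 2.9 mm/hr.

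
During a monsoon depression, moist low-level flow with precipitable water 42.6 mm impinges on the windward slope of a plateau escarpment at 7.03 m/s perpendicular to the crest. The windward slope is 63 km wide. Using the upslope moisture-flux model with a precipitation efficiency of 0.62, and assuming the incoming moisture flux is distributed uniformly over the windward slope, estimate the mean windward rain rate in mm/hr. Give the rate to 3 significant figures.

Incoming column moisture flux per unit ridge length: F = V × PW = 7.03 × 42.6 = 299.478 mm·m/s.
Spread over the 63 km slope with efficiency ε = 0.62: R = ε·F/W = 0.62 × 299.478 / 63000 m = 2.947e-03 mm/s.
R = 2.947e-03 × 3600 = 10.6 mm/hr.

R ≈ 10.6 mm/hr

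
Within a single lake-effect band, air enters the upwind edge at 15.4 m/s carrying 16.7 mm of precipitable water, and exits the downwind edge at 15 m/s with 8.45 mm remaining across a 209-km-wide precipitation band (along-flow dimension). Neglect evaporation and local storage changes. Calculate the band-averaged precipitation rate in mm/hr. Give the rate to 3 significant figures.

R ≈ 2.25 mm/hr

Column moisture flux per unit crosswind length is F = V × PW.
Inflow: F_in = 15.4 × 16.7 = 257.18 mm·m/s
Outflow: F_out = 15 × 8.45 = 126.75 mm·m/s
Steady-state rate R = (F_in − F_out)/L = (257.18 − 126.75) / 209000 m = 6.241e-04 mm/s.
R = 6.241e-04 × 3600 = 2.25 mm/hr.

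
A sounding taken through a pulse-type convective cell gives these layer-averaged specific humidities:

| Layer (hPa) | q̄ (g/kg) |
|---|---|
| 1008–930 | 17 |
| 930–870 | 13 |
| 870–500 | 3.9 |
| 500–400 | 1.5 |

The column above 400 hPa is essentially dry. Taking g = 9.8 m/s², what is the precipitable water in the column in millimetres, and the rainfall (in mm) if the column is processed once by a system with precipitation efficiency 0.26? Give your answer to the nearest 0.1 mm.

Precipitable water is the column-integrated vapour mass per unit area: PW = (1/g) Σ q̄ Δp, with q in kg/kg and Δp in Pa (1 kg/m² of water = 1 mm).
Layer 1008–930 hPa: Δp = 78 hPa = 7800 Pa, q̄ = 0.017 kg/kg → 0.017 × 7800 / 9.8 = 13.53 mm
Layer 930–870 hPa: Δp = 60 hPa = 6000 Pa, q̄ = 0.013 kg/kg → 0.013 × 6000 / 9.8 = 7.96 mm
Layer 870–500 hPa: Δp = 370 hPa = 37000 Pa, q̄ = 0.0039 kg/kg → 0.0039 × 37000 / 9.8 = 14.72 mm
Layer 500–400 hPa: Δp = 100 hPa = 10000 Pa, q̄ = 0.0015 kg/kg → 0.0015 × 10000 / 9.8 = 1.53 mm
PW = 13.53 + 7.96 + 14.72 + 1.53 = 37.74 ≈ 37.7 mm.
Rainfall = ε × PW = 0.26 × 37.7 = 9.8 mm.

PW ≈ 37.7 mm; rainfall ≈ 9.8 mm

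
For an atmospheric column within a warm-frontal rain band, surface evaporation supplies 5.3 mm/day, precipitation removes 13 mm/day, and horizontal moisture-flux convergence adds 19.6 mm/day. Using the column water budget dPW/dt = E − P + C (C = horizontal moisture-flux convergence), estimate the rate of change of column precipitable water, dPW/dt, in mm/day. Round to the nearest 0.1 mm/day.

dPW/dt = E − P + C = 5.3 − 13 + (19.6) = 11.9 mm/day.

dPW/dt ≈ 11.9 mm/day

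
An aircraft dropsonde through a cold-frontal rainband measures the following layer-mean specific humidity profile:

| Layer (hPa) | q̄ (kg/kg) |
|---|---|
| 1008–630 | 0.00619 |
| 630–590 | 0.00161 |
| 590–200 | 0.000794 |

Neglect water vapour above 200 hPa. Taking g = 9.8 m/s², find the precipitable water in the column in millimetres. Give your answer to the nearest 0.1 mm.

PW ≈ 27.7 mm

Precipitable water is the column-integrated vapour mass per unit area: PW = (1/g) Σ q̄ Δp, with q in kg/kg and Δp in Pa (1 kg/m² of water = 1 mm).
Layer 1008–630 hPa: Δp = 378 hPa = 37800 Pa, q̄ = 0.00619 kg/kg → 0.00619 × 37800 / 9.8 = 23.88 mm
Layer 630–590 hPa: Δp = 40 hPa = 4000 Pa, q̄ = 0.00161 kg/kg → 0.00161 × 4000 / 9.8 = 0.66 mm
Layer 590–200 hPa: Δp = 390 hPa = 39000 Pa, q̄ = 0.000794 kg/kg → 0.000794 × 39000 / 9.8 = 3.16 mm
PW = 23.88 + 0.66 + 3.16 = 27.70 ≈ 27.7 mm.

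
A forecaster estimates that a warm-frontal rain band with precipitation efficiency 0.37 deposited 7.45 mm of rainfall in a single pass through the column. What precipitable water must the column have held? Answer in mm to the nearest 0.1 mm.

PW ≈ 20.1 mm

PW = rainfall / ε = 7.45 / 0.37 = 20.1 mm.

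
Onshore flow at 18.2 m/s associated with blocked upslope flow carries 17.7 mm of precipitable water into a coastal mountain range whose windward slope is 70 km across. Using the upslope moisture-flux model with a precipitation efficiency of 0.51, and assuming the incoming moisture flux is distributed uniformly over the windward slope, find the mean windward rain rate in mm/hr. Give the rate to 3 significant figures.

R ≈ 8.45 mm/hr

Incoming column moisture flux per unit ridge length: F = V × PW = 18.2 × 17.7 = 322.14 mm·m/s.
Spread over the 70 km slope with efficiency ε = 0.51: R = ε·F/W = 0.51 × 322.14 / 70000 m = 2.347e-03 mm/s.
R = 2.347e-03 × 3600 = 8.45 mm/hr.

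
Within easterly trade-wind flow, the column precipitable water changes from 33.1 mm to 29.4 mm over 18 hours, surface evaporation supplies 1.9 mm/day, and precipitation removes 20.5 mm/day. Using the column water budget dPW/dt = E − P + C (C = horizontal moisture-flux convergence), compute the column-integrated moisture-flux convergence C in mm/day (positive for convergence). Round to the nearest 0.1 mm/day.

dPW/dt = (29.4 − 33.1) mm / (18/24 day) = -4.933 mm/day.
C = dPW/dt − E + P = (-4.933) − 1.9 + 20.5 = 13.7 mm/day.

C ≈ 13.7 mm/day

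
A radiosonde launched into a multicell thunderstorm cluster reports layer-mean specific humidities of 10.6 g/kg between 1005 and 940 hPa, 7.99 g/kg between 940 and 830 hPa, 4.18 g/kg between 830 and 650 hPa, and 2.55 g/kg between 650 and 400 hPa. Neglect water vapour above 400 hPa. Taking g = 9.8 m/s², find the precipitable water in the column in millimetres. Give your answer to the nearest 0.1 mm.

PW ≈ 30.2 mm

Precipitable water is the column-integrated vapour mass per unit area: PW = (1/g) Σ q̄ Δp, with q in kg/kg and Δp in Pa (1 kg/m² of water = 1 mm).
Layer 1005–940 hPa: Δp = 65 hPa = 6500 Pa, q̄ = 0.0106 kg/kg → 0.0106 × 6500 / 9.8 = 7.03 mm
Layer 940–830 hPa: Δp = 110 hPa = 11000 Pa, q̄ = 0.00799 kg/kg → 0.00799 × 11000 / 9.8 = 8.97 mm
Layer 830–650 hPa: Δp = 180 hPa = 18000 Pa, q̄ = 0.00418 kg/kg → 0.00418 × 18000 / 9.8 = 7.68 mm
Layer 650–400 hPa: Δp = 250 hPa = 25000 Pa, q̄ = 0.00255 kg/kg → 0.00255 × 25000 / 9.8 = 6.51 mm
PW = 7.03 + 8.97 + 7.68 + 6.51 = 30.19 ≈ 30.2 mm.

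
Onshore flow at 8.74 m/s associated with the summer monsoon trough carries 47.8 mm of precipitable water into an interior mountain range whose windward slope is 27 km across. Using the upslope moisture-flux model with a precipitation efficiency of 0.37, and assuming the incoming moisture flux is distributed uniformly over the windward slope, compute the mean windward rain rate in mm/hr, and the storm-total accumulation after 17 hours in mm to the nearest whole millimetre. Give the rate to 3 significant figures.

Incoming column moisture flux per unit ridge length: F = V × PW = 8.74 × 47.8 = 417.772 mm·m/s.
Spread over the 27 km slope with efficiency ε = 0.37: R = ε·F/W = 0.37 × 417.772 / 27000 m = 5.725e-03 mm/s.
R = 5.725e-03 × 3600 = 20.6 mm/hr.
Over 17 h: total = 20.6 × 17 = 350.2 ≈ 350 mm.

R ≈ 20.6 mm/hr; total ≈ 350 mm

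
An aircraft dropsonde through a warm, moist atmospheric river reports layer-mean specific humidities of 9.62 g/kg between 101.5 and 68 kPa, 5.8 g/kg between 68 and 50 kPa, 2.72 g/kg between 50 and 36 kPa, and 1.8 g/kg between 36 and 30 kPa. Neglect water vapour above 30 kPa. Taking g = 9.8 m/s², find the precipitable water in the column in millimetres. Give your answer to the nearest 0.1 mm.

Precipitable water is the column-integrated vapour mass per unit area: PW = (1/g) Σ q̄ Δp, with q in kg/kg and Δp in Pa (1 kg/m² of water = 1 mm).
Layer 101.5–68 kPa: Δp = 335 hPa = 33500 Pa, q̄ = 0.00962 kg/kg → 0.00962 × 33500 / 9.8 = 32.88 mm
Layer 68–50 kPa: Δp = 180 hPa = 18000 Pa, q̄ = 0.0058 kg/kg → 0.0058 × 18000 / 9.8 = 10.65 mm
Layer 50–36 kPa: Δp = 140 hPa = 14000 Pa, q̄ = 0.00272 kg/kg → 0.00272 × 14000 / 9.8 = 3.89 mm
Layer 36–30 kPa: Δp = 60 hPa = 6000 Pa, q̄ = 0.0018 kg/kg → 0.0018 × 6000 / 9.8 = 1.10 mm
PW = 32.88 + 10.65 + 3.89 + 1.10 = 48.52 ≈ 48.5 mm.

PW ≈ 48.5 mm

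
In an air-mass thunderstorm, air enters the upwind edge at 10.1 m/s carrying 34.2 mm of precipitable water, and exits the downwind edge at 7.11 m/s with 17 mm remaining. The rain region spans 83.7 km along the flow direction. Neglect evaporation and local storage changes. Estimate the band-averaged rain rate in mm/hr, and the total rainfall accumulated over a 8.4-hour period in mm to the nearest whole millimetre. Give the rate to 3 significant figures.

Column moisture flux per unit crosswind length is F = V × PW.
Inflow: F_in = 10.1 × 34.2 = 345.42 mm·m/s
Outflow: F_out = 7.11 × 17 = 120.87 mm·m/s
Steady-state rate R = (F_in − F_out)/L = (345.42 − 120.87) / 83700 m = 2.683e-03 mm/s.
R = 2.683e-03 × 3600 = 9.66 mm/hr.
Over 8.4 h: total = 9.66 × 8.4 = 81.144 ≈ 81 mm.

R ≈ 9.66 mm/hr; total ≈ 81 mm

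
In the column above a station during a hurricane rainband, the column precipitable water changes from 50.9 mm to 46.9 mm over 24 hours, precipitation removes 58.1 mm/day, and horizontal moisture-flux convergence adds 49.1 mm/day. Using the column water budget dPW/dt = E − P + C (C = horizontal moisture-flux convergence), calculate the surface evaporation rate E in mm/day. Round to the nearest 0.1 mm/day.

dPW/dt = (46.9 − 50.9) mm / (24/24 day) = -4.000 mm/day.
E = dPW/dt + P − C = (-4.000) + 58.1 − (49.1) = 5.0 mm/day.

E ≈ 5.0 mm/day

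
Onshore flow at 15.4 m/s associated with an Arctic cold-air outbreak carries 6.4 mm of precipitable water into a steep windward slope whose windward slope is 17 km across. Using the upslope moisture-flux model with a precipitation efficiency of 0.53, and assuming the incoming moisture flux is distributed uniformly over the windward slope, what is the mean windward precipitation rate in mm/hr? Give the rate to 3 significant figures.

Incoming column moisture flux per unit ridge length: F = V × PW = 15.4 × 6.4 = 98.56 mm·m/s.
Spread over the 17 km slope with efficiency ε = 0.53: R = ε·F/W = 0.53 × 98.56 / 17000 m = 3.073e-03 mm/s.
R = 3.073e-03 × 3600 = 11.1 mm/hr.

R ≈ 11.1 mm/hr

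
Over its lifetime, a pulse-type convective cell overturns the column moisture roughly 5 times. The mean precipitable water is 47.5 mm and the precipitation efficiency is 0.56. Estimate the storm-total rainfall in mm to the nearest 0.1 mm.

Each cycle deposits ε × PW = 0.56 × 47.5 = 26.6 mm.
Over 5 cycles: 5 × 26.6 = 133.0 mm.

rainfall ≈ 133.0 mm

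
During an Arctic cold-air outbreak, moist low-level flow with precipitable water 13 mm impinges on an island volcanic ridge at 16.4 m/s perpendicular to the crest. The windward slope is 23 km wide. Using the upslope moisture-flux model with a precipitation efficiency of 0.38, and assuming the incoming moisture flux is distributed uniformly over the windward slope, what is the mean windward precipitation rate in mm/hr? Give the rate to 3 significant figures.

R ≈ 12.7 mm/hr

Incoming column moisture flux per unit ridge length: F = V × PW = 16.4 × 13 = 213.2 mm·m/s.
Spread over the 23 km slope with efficiency ε = 0.38: R = ε·F/W = 0.38 × 213.2 / 23000 m = 3.522e-03 mm/s.
R = 3.522e-03 × 3600 = 12.7 mm/hr.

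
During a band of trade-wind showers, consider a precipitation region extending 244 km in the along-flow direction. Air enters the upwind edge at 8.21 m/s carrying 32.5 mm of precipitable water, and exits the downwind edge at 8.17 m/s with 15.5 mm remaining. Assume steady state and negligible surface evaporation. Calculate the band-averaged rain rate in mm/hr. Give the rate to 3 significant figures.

Column moisture flux per unit crosswind length is F = V × PW.
Inflow: F_in = 8.21 × 32.5 = 266.825 mm·m/s
Outflow: F_out = 8.17 × 15.5 = 126.635 mm·m/s
Steady-state rate R = (F_in − F_out)/L = (266.825 − 126.635) / 244000 m = 5.745e-04 mm/s.
R = 5.745e-04 × 3600 = 2.07 mm/hr.

R ≈ 2.07 mm/hr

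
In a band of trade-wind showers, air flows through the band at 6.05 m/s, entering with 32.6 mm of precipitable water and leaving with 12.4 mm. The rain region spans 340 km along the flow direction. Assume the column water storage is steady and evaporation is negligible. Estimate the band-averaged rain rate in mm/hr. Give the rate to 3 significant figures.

R ≈ 1.29 mm/hr

Column moisture flux per unit crosswind length is F = V × PW.
Inflow: F_in = 6.05 × 32.6 = 197.23 mm·m/s
Outflow: F_out = 6.05 × 12.4 = 75.02 mm·m/s
Steady-state rate R = (F_in − F_out)/L = (197.23 − 75.02) / 340000 m = 3.594e-04 mm/s.
R = 3.594e-04 × 3600 = 1.29 mm/hr.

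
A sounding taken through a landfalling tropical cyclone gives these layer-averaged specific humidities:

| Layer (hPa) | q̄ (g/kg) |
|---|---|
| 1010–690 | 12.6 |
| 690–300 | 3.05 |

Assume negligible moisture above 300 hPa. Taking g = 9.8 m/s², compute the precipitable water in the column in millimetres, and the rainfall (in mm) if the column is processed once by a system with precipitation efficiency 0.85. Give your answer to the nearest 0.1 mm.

PW ≈ 53.3 mm; rainfall ≈ 45.3 mm

Precipitable water is the column-integrated vapour mass per unit area: PW = (1/g) Σ q̄ Δp, with q in kg/kg and Δp in Pa (1 kg/m² of water = 1 mm).
Layer 1010–690 hPa: Δp = 320 hPa = 32000 Pa, q̄ = 0.0126 kg/kg → 0.0126 × 32000 / 9.8 = 41.14 mm
Layer 690–300 hPa: Δp = 390 hPa = 39000 Pa, q̄ = 0.00305 kg/kg → 0.00305 × 39000 / 9.8 = 12.14 mm
PW = 41.14 + 12.14 = 53.28 ≈ 53.3 mm.
Rainfall = ε × PW = 0.85 × 53.3 = 45.3 mm.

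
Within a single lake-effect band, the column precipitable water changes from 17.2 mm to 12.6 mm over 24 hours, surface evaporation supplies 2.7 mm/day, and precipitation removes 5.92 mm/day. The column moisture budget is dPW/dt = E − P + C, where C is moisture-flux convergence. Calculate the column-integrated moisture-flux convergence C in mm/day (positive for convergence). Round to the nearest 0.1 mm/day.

C ≈ -1.4 mm/day

dPW/dt = (12.6 − 17.2) mm / (24/24 day) = -4.600 mm/day.
C = dPW/dt − E + P = (-4.600) − 2.7 + 5.92 = -1.4 mm/day.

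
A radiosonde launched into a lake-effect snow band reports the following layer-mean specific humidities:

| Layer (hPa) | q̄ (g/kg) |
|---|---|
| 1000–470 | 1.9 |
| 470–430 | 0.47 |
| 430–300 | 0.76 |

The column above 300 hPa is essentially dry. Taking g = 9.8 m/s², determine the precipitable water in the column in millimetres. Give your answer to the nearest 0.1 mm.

Precipitable water is the column-integrated vapour mass per unit area: PW = (1/g) Σ q̄ Δp, with q in kg/kg and Δp in Pa (1 kg/m² of water = 1 mm).
Layer 1000–470 hPa: Δp = 530 hPa = 53000 Pa, q̄ = 0.0019 kg/kg → 0.0019 × 53000 / 9.8 = 10.28 mm
Layer 470–430 hPa: Δp = 40 hPa = 4000 Pa, q̄ = 0.00047 kg/kg → 0.00047 × 4000 / 9.8 = 0.19 mm
Layer 430–300 hPa: Δp = 130 hPa = 13000 Pa, q̄ = 0.00076 kg/kg → 0.00076 × 13000 / 9.8 = 1.01 mm
PW = 10.28 + 0.19 + 1.01 = 11.48 ≈ 11.5 mm.

PW ≈ 11.5 mm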